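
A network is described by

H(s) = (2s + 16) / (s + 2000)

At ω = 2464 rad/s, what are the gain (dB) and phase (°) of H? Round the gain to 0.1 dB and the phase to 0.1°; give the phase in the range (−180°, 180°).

3.8 dB, 38.9°

Substitute s = j2464:
Numerator: 2(j2464) + 16 = 16 + j4928
Denominator: (j2464) + 2000 = 2000 + j2464
|N| = √(16² + 4928²) ≈ 4928, ∠N ≈ 89.81°
|D| = √(2000² + 2464²) ≈ 3173.5, ∠D ≈ 50.93°
|H| = 4928 / 3173.5 ≈ 1.5529
Gain = 20 log₁₀(1.5529) ≈ 3.82 dB
∠H = 89.81° − 50.93° = 38.88°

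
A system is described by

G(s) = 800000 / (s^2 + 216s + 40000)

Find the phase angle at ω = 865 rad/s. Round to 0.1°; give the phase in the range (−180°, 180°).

-165.2°

At s = jω = j865:
quadratic: (j865)² + 216·j865 + 40000 = -708225 + j186840 → |·| ≈ 7.3246e+05, ∠ ≈ 165.22°
∠G = 0.00° − 165.22° = -165.22°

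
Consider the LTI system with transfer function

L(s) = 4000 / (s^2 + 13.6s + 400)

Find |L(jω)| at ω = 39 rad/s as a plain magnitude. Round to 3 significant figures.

3.23

At s = jω = j39:
quadratic: (j39)² + 13.6·j39 + 400 = -1121 + j530.4 → |·| ≈ 1240.1, ∠ ≈ 154.68°
|L| = 4000 / 1240.1 ≈ 3.2255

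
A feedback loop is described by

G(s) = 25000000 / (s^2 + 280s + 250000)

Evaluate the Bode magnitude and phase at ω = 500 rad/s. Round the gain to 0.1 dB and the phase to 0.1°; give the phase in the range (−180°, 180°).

At s = jω = j500:
quadratic: (j500)² + 280·j500 + 250000 = 0 + j140000 → |·| ≈ 1.4e+05, ∠ ≈ 90.00°
|G| = 25000000 / 1.4e+05 ≈ 178.57
Gain = 20 log₁₀(178.57) ≈ 45.04 dB
∠G = 0.00° − 90.00° = -90.00°

45.0 dB, -90.0°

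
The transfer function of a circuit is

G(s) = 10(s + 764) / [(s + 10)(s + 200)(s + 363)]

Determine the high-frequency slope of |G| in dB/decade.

-40 dB/decade

Each pole contributes −20 dB/decade at high frequency; each zero contributes +20 dB/decade.
Net: 1 zero(s) − 3 pole(s) → -40 dB/decade.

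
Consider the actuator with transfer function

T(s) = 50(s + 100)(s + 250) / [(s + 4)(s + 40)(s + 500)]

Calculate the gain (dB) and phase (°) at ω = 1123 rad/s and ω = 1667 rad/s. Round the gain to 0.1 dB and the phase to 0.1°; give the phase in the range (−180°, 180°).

ω = 1123: -27.6 dB, -81.4°; ω = 1667: -30.7 dB, -83.8°

At s = jω = j1123:
zero (s+100): 100 + j1123 → |·| = √(100²+1123²) = √1271129 ≈ 1127.4, ∠ = arctan(1123/100) ≈ 84.91°
zero (s+250): 250 + j1123 → |·| = √(250²+1123²) = √1323629 ≈ 1150.5, ∠ = arctan(1123/250) ≈ 77.45°
pole (s+4): 4 + j1123 → |·| = √(4²+1123²) = √1261145 ≈ 1123, ∠ = arctan(1123/4) ≈ 89.80°
pole (s+40): 40 + j1123 → |·| = √(40²+1123²) = √1262729 ≈ 1123.7, ∠ = arctan(1123/40) ≈ 87.96°
pole (s+500): 500 + j1123 → |·| = √(500²+1123²) = √1511129 ≈ 1229.3, ∠ = arctan(1123/500) ≈ 66.00°
|T| = 50 · 1.2971e+06 / 1.5513e+09 ≈ 0.041807
Gain = 20 log₁₀(0.041807) ≈ -27.58 dB
∠T = 162.36° − 243.76° = -81.40°

At s = jω = j1667:
zero (s+100): 100 + j1667 → |·| = √(100²+1667²) = √2788889 ≈ 1670, ∠ = arctan(1667/100) ≈ 86.57°
zero (s+250): 250 + j1667 → |·| = √(250²+1667²) = √2841389 ≈ 1685.6, ∠ = arctan(1667/250) ≈ 81.47°
pole (s+4): 4 + j1667 → |·| = √(4²+1667²) = √2778905 ≈ 1667, ∠ = arctan(1667/4) ≈ 89.86°
pole (s+40): 40 + j1667 → |·| = √(40²+1667²) = √2780489 ≈ 1667.5, ∠ = arctan(1667/40) ≈ 88.63°
pole (s+500): 500 + j1667 → |·| = √(500²+1667²) = √3028889 ≈ 1740.4, ∠ = arctan(1667/500) ≈ 73.30°
|T| = 50 · 2.815e+06 / 4.8378e+09 ≈ 0.029094
Gain = 20 log₁₀(0.029094) ≈ -30.72 dB
∠T = 168.04° − 251.79° = -83.75°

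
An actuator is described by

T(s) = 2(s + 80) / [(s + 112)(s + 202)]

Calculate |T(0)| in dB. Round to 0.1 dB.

T(0) = 2·80 / (112·202) ≈ 0.0070721
20 log₁₀(0.0070721) ≈ -43.01 dB

-43.0 dB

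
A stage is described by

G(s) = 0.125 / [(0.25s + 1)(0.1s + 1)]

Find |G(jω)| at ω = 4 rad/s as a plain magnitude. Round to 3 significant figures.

0.0821

At ω = 4 rad/s:
pole (1 + j4·0.25) = 1 + j1 → |·| ≈ 1.4142, ∠ ≈ 45.00°
pole (1 + j4·0.1) = 1 + j0.4 → |·| ≈ 1.077, ∠ ≈ 21.80°
|G| = 0.125 · 1 / (1.4142 · 1.077) ≈ 0.08207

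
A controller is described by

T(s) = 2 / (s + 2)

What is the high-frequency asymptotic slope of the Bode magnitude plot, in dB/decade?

Each pole contributes −20 dB/decade at high frequency; each zero contributes +20 dB/decade.
Net: 0 zero(s) − 1 pole(s) → -20 dB/decade.

-20 dB/decade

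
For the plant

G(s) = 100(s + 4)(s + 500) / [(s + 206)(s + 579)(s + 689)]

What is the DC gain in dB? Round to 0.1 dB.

-52.3 dB

G(0) = 100·4·500 / (206·579·689) ≈ 0.0024337
20 log₁₀(0.0024337) ≈ -52.27 dB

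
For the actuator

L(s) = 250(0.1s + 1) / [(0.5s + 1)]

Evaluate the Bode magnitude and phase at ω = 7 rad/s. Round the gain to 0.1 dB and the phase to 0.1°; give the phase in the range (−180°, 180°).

At ω = 7 rad/s:
zero (1 + j7·0.1) = 1 + j0.7 → |·| ≈ 1.2207, ∠ ≈ 34.99°
pole (1 + j7·0.5) = 1 + j3.5 → |·| ≈ 3.6401, ∠ ≈ 74.05°
|L| = 250 · 1.2207 / (3.6401) ≈ 83.837
Gain = 20 log₁₀(83.837) ≈ 38.47 dB
∠L = (34.99°) − (74.05°) = -39.06°

38.5 dB, -39.1°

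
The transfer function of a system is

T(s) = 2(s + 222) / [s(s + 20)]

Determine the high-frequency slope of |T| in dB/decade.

Each pole contributes −20 dB/decade at high frequency; each zero contributes +20 dB/decade.
Net: 1 zero(s) − 2 pole(s) → -20 dB/decade.

-20 dB/decade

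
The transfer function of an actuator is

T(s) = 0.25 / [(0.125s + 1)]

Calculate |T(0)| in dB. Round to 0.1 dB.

-12.0 dB

T(0) = 0.25 · 1 / 1 = 0.25
20 log₁₀(0.25) ≈ -12.04 dB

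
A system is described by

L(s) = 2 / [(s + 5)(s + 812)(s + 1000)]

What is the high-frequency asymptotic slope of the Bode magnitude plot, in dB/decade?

Each pole contributes −20 dB/decade at high frequency; each zero contributes +20 dB/decade.
Net: 0 zero(s) − 3 pole(s) → -60 dB/decade.

-60 dB/decade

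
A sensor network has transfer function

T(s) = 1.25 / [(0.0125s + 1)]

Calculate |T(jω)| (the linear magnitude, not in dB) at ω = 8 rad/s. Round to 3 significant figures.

At ω = 8 rad/s:
pole (1 + j8·0.0125) = 1 + j0.1 → |·| ≈ 1.005, ∠ ≈ 5.71°
|T| = 1.25 · 1 / (1.005) ≈ 1.2438

1.24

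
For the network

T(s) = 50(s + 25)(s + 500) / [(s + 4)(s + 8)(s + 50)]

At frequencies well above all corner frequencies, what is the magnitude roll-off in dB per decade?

Each pole contributes −20 dB/decade at high frequency; each zero contributes +20 dB/decade.
Net: 2 zero(s) − 3 pole(s) → -20 dB/decade.

-20 dB/decade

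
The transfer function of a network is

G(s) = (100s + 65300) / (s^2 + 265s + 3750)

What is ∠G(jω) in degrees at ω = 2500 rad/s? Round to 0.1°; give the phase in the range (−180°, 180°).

-98.6°

Substitute s = j2500:
Numerator: 100(j2500) + 65300 = 65300 + j250000
Denominator: (j2500)^2 + 265(j2500) + 3750 = -6246250 + j662500
|N| = √(65300² + 250000²) ≈ 2.5839e+05, ∠N ≈ 75.36°
|D| = √(6246250² + 662500²) ≈ 6.2813e+06, ∠D ≈ 173.95°
∠G = 75.36° − 173.95° = -98.59°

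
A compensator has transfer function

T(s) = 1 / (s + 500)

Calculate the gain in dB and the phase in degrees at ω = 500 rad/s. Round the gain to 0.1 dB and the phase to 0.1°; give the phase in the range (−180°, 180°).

Substitute s = j500:
Numerator: 1 = 1 + j0
Denominator: (j500) + 500 = 500 + j500
|N| = √(1² + 0²) ≈ 1, ∠N ≈ 0.00°
|D| = √(500² + 500²) ≈ 707.11, ∠D ≈ 45.00°
|T| = 1 / 707.11 ≈ 0.0014142
Gain = 20 log₁₀(0.0014142) ≈ -56.99 dB
∠T = 0.00° − 45.00° = -45.00°

-57.0 dB, -45.0°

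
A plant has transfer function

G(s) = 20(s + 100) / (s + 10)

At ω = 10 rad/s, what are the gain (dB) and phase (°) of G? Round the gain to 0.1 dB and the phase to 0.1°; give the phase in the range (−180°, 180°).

43.1 dB, -39.3°

At s = jω = j10:
zero (s+100): 100 + j10 → |·| = √(100²+10²) = √10100 ≈ 100.5, ∠ = arctan(10/100) ≈ 5.71°
pole (s+10): 10 + j10 → |·| = √(10²+10²) = √200 ≈ 14.142, ∠ = arctan(10/10) ≈ 45.00°
|G| = 20 · 100.5 / 14.142 ≈ 142.13
Gain = 20 log₁₀(142.13) ≈ 43.05 dB
∠G = 5.71° − 45.00° = -39.29°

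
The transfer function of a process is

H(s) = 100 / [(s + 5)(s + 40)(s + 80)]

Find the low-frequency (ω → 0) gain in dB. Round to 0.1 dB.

H(0) = 100 / (5·40·80) = 0.00625
20 log₁₀(0.00625) ≈ -44.08 dB

-44.1 dB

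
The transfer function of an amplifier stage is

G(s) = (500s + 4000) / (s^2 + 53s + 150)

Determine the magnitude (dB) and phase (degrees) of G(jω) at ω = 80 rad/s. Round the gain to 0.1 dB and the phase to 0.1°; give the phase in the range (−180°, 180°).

14.5 dB, -61.6°

Substitute s = j80:
Numerator: 500(j80) + 4000 = 4000 + j40000
Denominator: (j80)^2 + 53(j80) + 150 = -6250 + j4240
|N| = √(4000² + 40000²) ≈ 40200, ∠N ≈ 84.29°
|D| = √(6250² + 4240²) ≈ 7552.5, ∠D ≈ 145.85°
|G| = 40200 / 7552.5 ≈ 5.3227
Gain = 20 log₁₀(5.3227) ≈ 14.52 dB
∠G = 84.29° − 145.85° = -61.56°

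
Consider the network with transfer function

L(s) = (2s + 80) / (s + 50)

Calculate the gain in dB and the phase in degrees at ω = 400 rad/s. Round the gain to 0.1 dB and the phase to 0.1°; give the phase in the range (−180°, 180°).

Substitute s = j400:
Numerator: 2(j400) + 80 = 80 + j800
Denominator: (j400) + 50 = 50 + j400
|N| = √(80² + 800²) ≈ 803.99, ∠N ≈ 84.29°
|D| = √(50² + 400²) ≈ 403.11, ∠D ≈ 82.87°
|L| = 803.99 / 403.11 ≈ 1.9945
Gain = 20 log₁₀(1.9945) ≈ 6.00 dB
∠L = 84.29° − 82.87° = 1.42°

6.0 dB, 1.4°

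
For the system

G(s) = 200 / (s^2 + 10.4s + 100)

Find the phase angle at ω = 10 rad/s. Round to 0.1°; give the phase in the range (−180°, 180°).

At s = jω = j10:
quadratic: (j10)² + 10.4·j10 + 100 = 0 + j104 → |·| ≈ 104, ∠ ≈ 90.00°
∠G = 0.00° − 90.00° = -90.00°

-90.0°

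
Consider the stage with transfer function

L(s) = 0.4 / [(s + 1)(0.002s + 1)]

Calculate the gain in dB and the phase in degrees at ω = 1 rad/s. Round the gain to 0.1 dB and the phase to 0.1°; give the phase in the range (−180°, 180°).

At ω = 1 rad/s:
pole (1 + j1·1) = 1 + j1 → |·| ≈ 1.4142, ∠ ≈ 45.00°
pole (1 + j1·0.002) = 1 + j0.002 → |·| ≈ 1, ∠ ≈ 0.11°
|L| = 0.4 · 1 / (1.4142 · 1) ≈ 0.28285
Gain = 20 log₁₀(0.28285) ≈ -10.97 dB
∠L = (0°) − (45.00° + 0.11°) = -45.11°

-11.0 dB, -45.1°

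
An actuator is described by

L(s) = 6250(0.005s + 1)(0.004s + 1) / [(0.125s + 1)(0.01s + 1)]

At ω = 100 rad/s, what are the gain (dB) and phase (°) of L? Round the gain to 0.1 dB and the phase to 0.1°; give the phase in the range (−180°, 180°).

52.6 dB, -82.1°

At ω = 100 rad/s:
zero (1 + j100·0.005) = 1 + j0.5 → |·| ≈ 1.118, ∠ ≈ 26.57°
zero (1 + j100·0.004) = 1 + j0.4 → |·| ≈ 1.077, ∠ ≈ 21.80°
pole (1 + j100·0.125) = 1 + j12.5 → |·| ≈ 12.54, ∠ ≈ 85.43°
pole (1 + j100·0.01) = 1 + j1 → |·| ≈ 1.4142, ∠ ≈ 45.00°
|L| = 6250 · 1.118 · 1.077 / (12.54 · 1.4142) ≈ 424.35
Gain = 20 log₁₀(424.35) ≈ 52.55 dB
∠L = (26.57° + 21.80°) − (85.43° + 45.00°) = -82.06°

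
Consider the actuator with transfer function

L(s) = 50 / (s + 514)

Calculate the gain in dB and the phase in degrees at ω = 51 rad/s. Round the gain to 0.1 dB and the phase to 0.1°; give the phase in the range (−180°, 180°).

Substitute s = j51:
Numerator: 50 = 50 + j0
Denominator: (j51) + 514 = 514 + j51
|N| = √(50² + 0²) ≈ 50, ∠N ≈ 0.00°
|D| = √(514² + 51²) ≈ 516.52, ∠D ≈ 5.67°
|L| = 50 / 516.52 ≈ 0.096802
Gain = 20 log₁₀(0.096802) ≈ -20.28 dB
∠L = 0.00° − 5.67° = -5.67°

-20.3 dB, -5.7°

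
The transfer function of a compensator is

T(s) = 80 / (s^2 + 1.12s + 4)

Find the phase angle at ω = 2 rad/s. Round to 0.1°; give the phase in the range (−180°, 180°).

-90.0°

At s = jω = j2:
quadratic: (j2)² + 1.12·j2 + 4 = 0 + j2.24 → |·| ≈ 2.24, ∠ ≈ 90.00°
∠T = 0.00° − 90.00° = -90.00°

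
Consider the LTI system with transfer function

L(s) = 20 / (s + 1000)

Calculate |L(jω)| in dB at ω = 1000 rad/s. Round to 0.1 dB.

Substitute s = j1000:
Numerator: 20 = 20 + j0
Denominator: (j1000) + 1000 = 1000 + j1000
|N| = √(20² + 0²) ≈ 20, ∠N ≈ 0.00°
|D| = √(1000² + 1000²) ≈ 1414.2, ∠D ≈ 45.00°
|L| = 20 / 1414.2 ≈ 0.014142
Gain = 20 log₁₀(0.014142) ≈ -36.99 dB

-37.0 dB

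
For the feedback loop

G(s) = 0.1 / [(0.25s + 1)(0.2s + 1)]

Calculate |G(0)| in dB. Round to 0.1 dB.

G(0) = 0.1 · 1 / 1 = 0.1
20 log₁₀(0.1) ≈ -20.00 dB

-20.0 dB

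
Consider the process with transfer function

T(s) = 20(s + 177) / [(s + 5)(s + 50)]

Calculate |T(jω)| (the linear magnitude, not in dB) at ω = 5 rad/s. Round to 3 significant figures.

9.97

At s = jω = j5:
zero (s+177): 177 + j5 → |·| = √(177²+5²) = √31354 ≈ 177.07, ∠ = arctan(5/177) ≈ 1.62°
pole (s+5): 5 + j5 → |·| = √(5²+5²) = √50 ≈ 7.0711, ∠ = arctan(5/5) ≈ 45.00°
pole (s+50): 50 + j5 → |·| = √(50²+5²) = √2525 ≈ 50.249, ∠ = arctan(5/50) ≈ 5.71°
|T| = 20 · 177.07 / 355.32 ≈ 9.9668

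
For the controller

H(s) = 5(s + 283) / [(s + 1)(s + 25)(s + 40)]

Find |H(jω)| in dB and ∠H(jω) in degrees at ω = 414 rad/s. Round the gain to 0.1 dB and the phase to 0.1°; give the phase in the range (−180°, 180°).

-89.1 dB, 154.8°

At s = jω = j414:
zero (s+283): 283 + j414 → |·| = √(283²+414²) = √251485 ≈ 501.48, ∠ = arctan(414/283) ≈ 55.64°
pole (s+1): 1 + j414 → |·| = √(1²+414²) = √171397 ≈ 414, ∠ = arctan(414/1) ≈ 89.86°
pole (s+25): 25 + j414 → |·| = √(25²+414²) = √172021 ≈ 414.75, ∠ = arctan(414/25) ≈ 86.54°
pole (s+40): 40 + j414 → |·| = √(40²+414²) = √172996 ≈ 415.93, ∠ = arctan(414/40) ≈ 84.48°
|H| = 5 · 501.48 / 7.1418e+07 ≈ 3.5109e-05
Gain = 20 log₁₀(3.5109e-05) ≈ -89.09 dB
∠H = 55.64° − 260.88° = -205.24° ≡ 154.76° (principal value)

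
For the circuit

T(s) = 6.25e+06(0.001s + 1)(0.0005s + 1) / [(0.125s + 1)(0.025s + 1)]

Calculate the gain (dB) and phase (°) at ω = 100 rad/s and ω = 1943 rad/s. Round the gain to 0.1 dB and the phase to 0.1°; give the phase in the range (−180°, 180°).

At ω = 100 rad/s:
zero (1 + j100·0.001) = 1 + j0.1 → |·| ≈ 1.005, ∠ ≈ 5.71°
zero (1 + j100·0.0005) = 1 + j0.05 → |·| ≈ 1.0012, ∠ ≈ 2.86°
pole (1 + j100·0.125) = 1 + j12.5 → |·| ≈ 12.54, ∠ ≈ 85.43°
pole (1 + j100·0.025) = 1 + j2.5 → |·| ≈ 2.6926, ∠ ≈ 68.20°
|T| = 6.25e+06 · 1.005 · 1.0012 / (12.54 · 2.6926) ≈ 1.8625e+05
Gain = 20 log₁₀(1.8625e+05) ≈ 105.40 dB
∠T = (5.71° + 2.86°) − (85.43° + 68.20°) = -145.06°

At ω = 1943 rad/s:
zero (1 + j1943·0.001) = 1 + j1.943 → |·| ≈ 2.1852, ∠ ≈ 62.77°
zero (1 + j1943·0.0005) = 1 + j0.9715 → |·| ≈ 1.3942, ∠ ≈ 44.17°
pole (1 + j1943·0.125) = 1 + j242.875 → |·| ≈ 242.88, ∠ ≈ 89.76°
pole (1 + j1943·0.025) = 1 + j48.575 → |·| ≈ 48.585, ∠ ≈ 88.82°
|T| = 6.25e+06 · 2.1852 · 1.3942 / (242.88 · 48.585) ≈ 1613.6
Gain = 20 log₁₀(1613.6) ≈ 64.16 dB
∠T = (62.77° + 44.17°) − (89.76° + 88.82°) = -71.64°

ω = 100: 105.4 dB, -145.1°; ω = 1943: 64.2 dB, -71.6°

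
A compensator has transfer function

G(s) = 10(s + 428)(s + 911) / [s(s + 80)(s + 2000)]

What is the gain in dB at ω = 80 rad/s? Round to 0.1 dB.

-13.2 dB

At s = jω = j80:
zero (s+428): 428 + j80 → |·| = √(428²+80²) = √189584 ≈ 435.41, ∠ = arctan(80/428) ≈ 10.59°
zero (s+911): 911 + j80 → |·| = √(911²+80²) = √836321 ≈ 914.51, ∠ = arctan(80/911) ≈ 5.02°
pole (s+80): 80 + j80 → |·| = √(80²+80²) = √12800 ≈ 113.14, ∠ = arctan(80/80) ≈ 45.00°
pole (s+2000): 2000 + j80 → |·| = √(2000²+80²) = √4006400 ≈ 2001.6, ∠ = arctan(80/2000) ≈ 2.29°
pole at origin: |s| = 80, ∠ = 90.00° (in denominator)
|G| = 10 · 3.9819e+05 / 1.8117e+07 ≈ 0.21979
Gain = 20 log₁₀(0.21979) ≈ -13.16 dB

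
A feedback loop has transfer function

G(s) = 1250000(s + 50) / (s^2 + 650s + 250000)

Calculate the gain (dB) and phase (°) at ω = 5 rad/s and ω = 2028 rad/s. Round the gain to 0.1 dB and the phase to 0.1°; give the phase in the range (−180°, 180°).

ω = 5: 48.0 dB, 5.0°; ω = 2028: 55.9 dB, -72.6°

At s = jω = j5:
zero (s+50): 50 + j5 → |·| = √(50²+5²) = √2525 ≈ 50.249, ∠ = arctan(5/50) ≈ 5.71°
quadratic: (j5)² + 650·j5 + 250000 = 249975 + j3250 → |·| ≈ 2.5e+05, ∠ ≈ 0.74°
|G| = 1250000 · 50.249 / 2.5e+05 ≈ 251.25
Gain = 20 log₁₀(251.25) ≈ 48.00 dB
∠G = 5.71° − 0.74° = 4.97°

At s = jω = j2028:
zero (s+50): 50 + j2028 → |·| = √(50²+2028²) = √4115284 ≈ 2028.6, ∠ = arctan(2028/50) ≈ 88.59°
quadratic: (j2028)² + 650·j2028 + 250000 = -3862784 + j1318200 → |·| ≈ 4.0815e+06, ∠ ≈ 161.16°
|G| = 1250000 · 2028.6 / 4.0815e+06 ≈ 621.28
Gain = 20 log₁₀(621.28) ≈ 55.87 dB
∠G = 88.59° − 161.16° = -72.57°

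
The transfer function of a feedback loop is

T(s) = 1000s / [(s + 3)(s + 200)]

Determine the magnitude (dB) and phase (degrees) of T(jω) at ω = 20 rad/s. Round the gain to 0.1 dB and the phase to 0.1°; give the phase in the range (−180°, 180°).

13.8 dB, 2.8°

At s = jω = j20:
zero at origin: s = j20 → |·| = 20, ∠ = 90.00°
pole (s+3): 3 + j20 → |·| = √(3²+20²) = √409 ≈ 20.224, ∠ = arctan(20/3) ≈ 81.47°
pole (s+200): 200 + j20 → |·| = √(200²+20²) = √40400 ≈ 201, ∠ = arctan(20/200) ≈ 5.71°
|T| = 1000 · 20 / 4065 ≈ 4.92
Gain = 20 log₁₀(4.92) ≈ 13.84 dB
∠T = 90.00° − 87.18° = 2.82°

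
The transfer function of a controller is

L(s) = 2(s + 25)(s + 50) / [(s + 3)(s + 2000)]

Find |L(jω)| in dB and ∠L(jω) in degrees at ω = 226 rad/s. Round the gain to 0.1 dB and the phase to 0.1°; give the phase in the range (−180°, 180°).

-12.7 dB, 65.5°

At s = jω = j226:
zero (s+25): 25 + j226 → |·| = √(25²+226²) = √51701 ≈ 227.38, ∠ = arctan(226/25) ≈ 83.69°
zero (s+50): 50 + j226 → |·| = √(50²+226²) = √53576 ≈ 231.46, ∠ = arctan(226/50) ≈ 77.52°
pole (s+3): 3 + j226 → |·| = √(3²+226²) = √51085 ≈ 226.02, ∠ = arctan(226/3) ≈ 89.24°
pole (s+2000): 2000 + j226 → |·| = √(2000²+226²) = √4051076 ≈ 2012.7, ∠ = arctan(226/2000) ≈ 6.45°
|L| = 2 · 52629 / 4.5491e+05 ≈ 0.23138
Gain = 20 log₁₀(0.23138) ≈ -12.71 dB
∠L = 161.21° − 95.69° = 65.52°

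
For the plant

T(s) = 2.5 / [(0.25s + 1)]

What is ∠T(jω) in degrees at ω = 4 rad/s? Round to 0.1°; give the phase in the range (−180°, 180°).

At ω = 4 rad/s:
pole (1 + j4·0.25) = 1 + j1 → |·| ≈ 1.4142, ∠ ≈ 45.00°
∠T = (0°) − (45.00°) = -45.00°

-45.0°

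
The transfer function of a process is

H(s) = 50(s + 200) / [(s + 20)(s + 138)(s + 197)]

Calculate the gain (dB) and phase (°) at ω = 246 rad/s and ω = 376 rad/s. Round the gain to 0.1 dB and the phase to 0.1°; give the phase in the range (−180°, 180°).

ω = 246: -62.8 dB, -146.5°; ω = 376: -69.6 dB, -157.2°

At s = jω = j246:
zero (s+200): 200 + j246 → |·| = √(200²+246²) = √100516 ≈ 317.04, ∠ = arctan(246/200) ≈ 50.89°
pole (s+20): 20 + j246 → |·| = √(20²+246²) = √60916 ≈ 246.81, ∠ = arctan(246/20) ≈ 85.35°
pole (s+138): 138 + j246 → |·| = √(138²+246²) = √79560 ≈ 282.06, ∠ = arctan(246/138) ≈ 60.71°
pole (s+197): 197 + j246 → |·| = √(197²+246²) = √99325 ≈ 315.16, ∠ = arctan(246/197) ≈ 51.31°
|H| = 50 · 317.04 / 2.194e+07 ≈ 0.00072252
Gain = 20 log₁₀(0.00072252) ≈ -62.82 dB
∠H = 50.89° − 197.37° = -146.48°

At s = jω = j376:
zero (s+200): 200 + j376 → |·| = √(200²+376²) = √181376 ≈ 425.88, ∠ = arctan(376/200) ≈ 61.99°
pole (s+20): 20 + j376 → |·| = √(20²+376²) = √141776 ≈ 376.53, ∠ = arctan(376/20) ≈ 86.96°
pole (s+138): 138 + j376 → |·| = √(138²+376²) = √160420 ≈ 400.52, ∠ = arctan(376/138) ≈ 69.85°
pole (s+197): 197 + j376 → |·| = √(197²+376²) = √180185 ≈ 424.48, ∠ = arctan(376/197) ≈ 62.35°
|H| = 50 · 425.88 / 6.4015e+07 ≈ 0.00033264
Gain = 20 log₁₀(0.00033264) ≈ -69.56 dB
∠H = 61.99° − 219.16° = -157.17°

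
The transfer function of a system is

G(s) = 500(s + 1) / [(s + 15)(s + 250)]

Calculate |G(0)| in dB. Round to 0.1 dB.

G(0) = 500·1 / (15·250) ≈ 0.13333
20 log₁₀(0.13333) ≈ -17.50 dB

-17.5 dB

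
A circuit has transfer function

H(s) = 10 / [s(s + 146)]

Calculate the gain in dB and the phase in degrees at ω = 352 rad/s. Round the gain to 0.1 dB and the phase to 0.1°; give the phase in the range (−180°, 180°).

-82.6 dB, -157.5°

At s = jω = j352:
pole (s+146): 146 + j352 → |·| = √(146²+352²) = √145220 ≈ 381.08, ∠ = arctan(352/146) ≈ 67.47°
pole at origin: |s| = 352, ∠ = 90.00° (in denominator)
|H| = 10 / 1.3414e+05 ≈ 7.4549e-05
Gain = 20 log₁₀(7.4549e-05) ≈ -82.55 dB
∠H = 0.00° − 157.47° = -157.47°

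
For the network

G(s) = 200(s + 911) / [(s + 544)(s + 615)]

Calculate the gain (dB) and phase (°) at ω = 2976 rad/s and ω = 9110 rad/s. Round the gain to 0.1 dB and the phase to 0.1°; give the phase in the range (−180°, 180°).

ω = 2976: -23.4 dB, -85.0°; ω = 9110: -33.2 dB, -88.4°

At s = jω = j2976:
zero (s+911): 911 + j2976 → |·| = √(911²+2976²) = √9686497 ≈ 3112.3, ∠ = arctan(2976/911) ≈ 72.98°
pole (s+544): 544 + j2976 → |·| = √(544²+2976²) = √9152512 ≈ 3025.3, ∠ = arctan(2976/544) ≈ 79.64°
pole (s+615): 615 + j2976 → |·| = √(615²+2976²) = √9234801 ≈ 3038.9, ∠ = arctan(2976/615) ≈ 78.32°
|G| = 200 · 3112.3 / 9.1936e+06 ≈ 0.067706
Gain = 20 log₁₀(0.067706) ≈ -23.39 dB
∠G = 72.98° − 157.96° = -84.98°

At s = jω = j9110:
zero (s+911): 911 + j9110 → |·| = √(911²+9110²) = √83822021 ≈ 9155.4, ∠ = arctan(9110/911) ≈ 84.29°
pole (s+544): 544 + j9110 → |·| = √(544²+9110²) = √83288036 ≈ 9126.2, ∠ = arctan(9110/544) ≈ 86.58°
pole (s+615): 615 + j9110 → |·| = √(615²+9110²) = √83370325 ≈ 9130.7, ∠ = arctan(9110/615) ≈ 86.14°
|G| = 200 · 9155.4 / 8.3329e+07 ≈ 0.021974
Gain = 20 log₁₀(0.021974) ≈ -33.16 dB
∠G = 84.29° − 172.72° = -88.43°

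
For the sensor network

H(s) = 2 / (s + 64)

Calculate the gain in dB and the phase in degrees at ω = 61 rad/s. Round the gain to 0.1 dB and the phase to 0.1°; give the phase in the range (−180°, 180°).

-32.9 dB, -43.6°

At s = jω = j61:
pole (s+64): 64 + j61 → |·| = √(64²+61²) = √7817 ≈ 88.414, ∠ = arctan(61/64) ≈ 43.63°
|H| = 2 / 88.414 ≈ 0.022621
Gain = 20 log₁₀(0.022621) ≈ -32.91 dB
∠H = 0.00° − 43.63° = -43.63°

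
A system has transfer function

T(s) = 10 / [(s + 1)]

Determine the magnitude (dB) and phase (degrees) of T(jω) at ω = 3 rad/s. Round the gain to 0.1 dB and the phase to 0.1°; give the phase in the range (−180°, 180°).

At ω = 3 rad/s:
pole (1 + j3·1) = 1 + j3 → |·| ≈ 3.1623, ∠ ≈ 71.57°
|T| = 10 · 1 / (3.1623) ≈ 3.1623
Gain = 20 log₁₀(3.1623) ≈ 10.00 dB
∠T = (0°) − (71.57°) = -71.57°

10.0 dB, -71.6°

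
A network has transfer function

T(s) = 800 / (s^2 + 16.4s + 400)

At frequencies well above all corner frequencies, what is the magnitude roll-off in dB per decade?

Each pole contributes −20 dB/decade at high frequency; each zero contributes +20 dB/decade.
Net: 0 zero(s) − 2 pole(s) → -40 dB/decade.

-40 dB/decade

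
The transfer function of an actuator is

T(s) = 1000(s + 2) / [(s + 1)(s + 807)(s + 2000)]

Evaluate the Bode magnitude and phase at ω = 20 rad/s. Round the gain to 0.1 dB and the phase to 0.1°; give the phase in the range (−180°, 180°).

At s = jω = j20:
zero (s+2): 2 + j20 → |·| = √(2²+20²) = √404 ≈ 20.1, ∠ = arctan(20/2) ≈ 84.29°
pole (s+1): 1 + j20 → |·| = √(1²+20²) = √401 ≈ 20.025, ∠ = arctan(20/1) ≈ 87.14°
pole (s+807): 807 + j20 → |·| = √(807²+20²) = √651649 ≈ 807.25, ∠ = arctan(20/807) ≈ 1.42°
pole (s+2000): 2000 + j20 → |·| = √(2000²+20²) = √4000400 ≈ 2000.1, ∠ = arctan(20/2000) ≈ 0.57°
|T| = 1000 · 20.1 / 3.2332e+07 ≈ 0.00062168
Gain = 20 log₁₀(0.00062168) ≈ -64.13 dB
∠T = 84.29° − 89.13° = -4.84°

-64.1 dB, -4.8°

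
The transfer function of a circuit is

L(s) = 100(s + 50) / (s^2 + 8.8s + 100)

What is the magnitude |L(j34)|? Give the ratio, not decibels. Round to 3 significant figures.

5.51

At s = jω = j34:
zero (s+50): 50 + j34 → |·| = √(50²+34²) = √3656 ≈ 60.465, ∠ = arctan(34/50) ≈ 34.22°
quadratic: (j34)² + 8.8·j34 + 100 = -1056 + j299.2 → |·| ≈ 1097.6, ∠ ≈ 164.18°
|L| = 100 · 60.465 / 1097.6 ≈ 5.5088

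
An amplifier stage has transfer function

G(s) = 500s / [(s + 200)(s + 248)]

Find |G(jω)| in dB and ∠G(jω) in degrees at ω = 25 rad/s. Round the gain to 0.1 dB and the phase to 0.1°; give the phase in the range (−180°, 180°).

-12.1 dB, 77.1°

At s = jω = j25:
zero at origin: s = j25 → |·| = 25, ∠ = 90.00°
pole (s+200): 200 + j25 → |·| = √(200²+25²) = √40625 ≈ 201.56, ∠ = arctan(25/200) ≈ 7.13°
pole (s+248): 248 + j25 → |·| = √(248²+25²) = √62129 ≈ 249.26, ∠ = arctan(25/248) ≈ 5.76°
|G| = 500 · 25 / 50241 ≈ 0.2488
Gain = 20 log₁₀(0.2488) ≈ -12.08 dB
∠G = 90.00° − 12.89° = 77.11°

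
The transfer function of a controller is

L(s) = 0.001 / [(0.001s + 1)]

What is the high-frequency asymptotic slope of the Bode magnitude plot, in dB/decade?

-20 dB/decade

Each pole contributes −20 dB/decade at high frequency; each zero contributes +20 dB/decade.
Net: 0 zero(s) − 1 pole(s) → -20 dB/decade.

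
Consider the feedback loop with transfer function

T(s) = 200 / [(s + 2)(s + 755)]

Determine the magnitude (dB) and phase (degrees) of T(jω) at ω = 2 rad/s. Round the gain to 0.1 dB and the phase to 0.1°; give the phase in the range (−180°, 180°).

At s = jω = j2:
pole (s+2): 2 + j2 → |·| = √(2²+2²) = √8 ≈ 2.8284, ∠ = arctan(2/2) ≈ 45.00°
pole (s+755): 755 + j2 → |·| = √(755²+2²) = √570029 ≈ 755, ∠ = arctan(2/755) ≈ 0.15°
|T| = 200 / 2135.4 ≈ 0.093659
Gain = 20 log₁₀(0.093659) ≈ -20.57 dB
∠T = 0.00° − 45.15° = -45.15°

-20.6 dB, -45.2°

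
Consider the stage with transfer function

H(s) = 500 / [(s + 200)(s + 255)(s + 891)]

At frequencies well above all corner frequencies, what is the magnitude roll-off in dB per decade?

Each pole contributes −20 dB/decade at high frequency; each zero contributes +20 dB/decade.
Net: 0 zero(s) − 3 pole(s) → -60 dB/decade.

-60 dB/decade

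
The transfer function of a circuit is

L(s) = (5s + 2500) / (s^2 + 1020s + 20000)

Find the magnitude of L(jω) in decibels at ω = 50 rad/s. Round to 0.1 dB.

Substitute s = j50:
Numerator: 5(j50) + 2500 = 2500 + j250
Denominator: (j50)^2 + 1020(j50) + 20000 = 17500 + j51000
|N| = √(2500² + 250²) ≈ 2512.5, ∠N ≈ 5.71°
|D| = √(17500² + 51000²) ≈ 53919, ∠D ≈ 71.06°
|L| = 2512.5 / 53919 ≈ 0.046598
Gain = 20 log₁₀(0.046598) ≈ -26.63 dB

-26.6 dB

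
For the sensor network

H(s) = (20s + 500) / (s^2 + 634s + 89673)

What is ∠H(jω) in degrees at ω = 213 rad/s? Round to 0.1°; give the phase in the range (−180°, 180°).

Substitute s = j213:
Numerator: 20(j213) + 500 = 500 + j4260
Denominator: (j213)^2 + 634(j213) + 89673 = 44304 + j135042
|N| = √(500² + 4260²) ≈ 4289.2, ∠N ≈ 83.31°
|D| = √(44304² + 135042²) ≈ 1.4212e+05, ∠D ≈ 71.84°
∠H = 83.31° − 71.84° = 11.47°

11.5°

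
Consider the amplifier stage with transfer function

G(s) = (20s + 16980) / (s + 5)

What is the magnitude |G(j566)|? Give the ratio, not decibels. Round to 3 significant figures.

Substitute s = j566:
Numerator: 20(j566) + 16980 = 16980 + j11320
Denominator: (j566) + 5 = 5 + j566
|N| = √(16980² + 11320²) ≈ 20407, ∠N ≈ 33.69°
|D| = √(5² + 566²) ≈ 566.02, ∠D ≈ 89.49°
|G| = 20407 / 566.02 ≈ 36.053

36.1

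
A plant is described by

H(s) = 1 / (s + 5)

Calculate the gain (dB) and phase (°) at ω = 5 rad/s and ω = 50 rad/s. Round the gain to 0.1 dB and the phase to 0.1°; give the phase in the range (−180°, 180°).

ω = 5: -17.0 dB, -45.0°; ω = 50: -34.0 dB, -84.3°

Substitute s = j5:
Numerator: 1 = 1 + j0
Denominator: (j5) + 5 = 5 + j5
|N| = √(1² + 0²) ≈ 1, ∠N ≈ 0.00°
|D| = √(5² + 5²) ≈ 7.0711, ∠D ≈ 45.00°
|H| = 1 / 7.0711 ≈ 0.14142
Gain = 20 log₁₀(0.14142) ≈ -16.99 dB
∠H = 0.00° − 45.00° = -45.00°

Substitute s = j50:
Numerator: 1 = 1 + j0
Denominator: (j50) + 5 = 5 + j50
|N| = √(1² + 0²) ≈ 1, ∠N ≈ 0.00°
|D| = √(5² + 50²) ≈ 50.249, ∠D ≈ 84.29°
|H| = 1 / 50.249 ≈ 0.019901
Gain = 20 log₁₀(0.019901) ≈ -34.02 dB
∠H = 0.00° − 84.29° = -84.29°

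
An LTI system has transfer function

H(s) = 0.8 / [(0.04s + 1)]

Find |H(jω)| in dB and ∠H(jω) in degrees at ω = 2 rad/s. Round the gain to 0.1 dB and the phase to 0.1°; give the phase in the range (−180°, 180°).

At ω = 2 rad/s:
pole (1 + j2·0.04) = 1 + j0.08 → |·| ≈ 1.0032, ∠ ≈ 4.57°
|H| = 0.8 · 1 / (1.0032) ≈ 0.79745
Gain = 20 log₁₀(0.79745) ≈ -1.97 dB
∠H = (0°) − (4.57°) = -4.57°

-2.0 dB, -4.6°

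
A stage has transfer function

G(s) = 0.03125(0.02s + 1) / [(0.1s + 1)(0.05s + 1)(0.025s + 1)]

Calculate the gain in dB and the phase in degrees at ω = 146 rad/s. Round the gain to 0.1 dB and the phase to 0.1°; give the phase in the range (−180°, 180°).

At ω = 146 rad/s:
zero (1 + j146·0.02) = 1 + j2.92 → |·| ≈ 3.0865, ∠ ≈ 71.10°
pole (1 + j146·0.1) = 1 + j14.6 → |·| ≈ 14.634, ∠ ≈ 86.08°
pole (1 + j146·0.05) = 1 + j7.3 → |·| ≈ 7.3682, ∠ ≈ 82.20°
pole (1 + j146·0.025) = 1 + j3.65 → |·| ≈ 3.7845, ∠ ≈ 74.68°
|G| = 0.03125 · 3.0865 / (14.634 · 7.3682 · 3.7845) ≈ 0.00023637
Gain = 20 log₁₀(0.00023637) ≈ -72.53 dB
∠G = (71.10°) − (86.08° + 82.20° + 74.68°) = -171.86°

-72.5 dB, -171.9°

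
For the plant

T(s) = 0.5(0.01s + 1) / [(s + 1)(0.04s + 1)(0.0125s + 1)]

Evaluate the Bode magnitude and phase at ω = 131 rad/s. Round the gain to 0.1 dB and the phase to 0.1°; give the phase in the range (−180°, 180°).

At ω = 131 rad/s:
zero (1 + j131·0.01) = 1 + j1.31 → |·| ≈ 1.6481, ∠ ≈ 52.64°
pole (1 + j131·1) = 1 + j131 → |·| ≈ 131, ∠ ≈ 89.56°
pole (1 + j131·0.04) = 1 + j5.24 → |·| ≈ 5.3346, ∠ ≈ 79.20°
pole (1 + j131·0.0125) = 1 + j1.6375 → |·| ≈ 1.9187, ∠ ≈ 58.59°
|T| = 0.5 · 1.6481 / (131 · 5.3346 · 1.9187) ≈ 0.00061457
Gain = 20 log₁₀(0.00061457) ≈ -64.23 dB
∠T = (52.64°) − (89.56° + 79.20° + 58.59°) = -174.71°

-64.2 dB, -174.7°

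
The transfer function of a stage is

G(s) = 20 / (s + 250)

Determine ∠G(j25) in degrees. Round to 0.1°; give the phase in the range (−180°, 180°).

-5.7°

Substitute s = j25:
Numerator: 20 = 20 + j0
Denominator: (j25) + 250 = 250 + j25
|N| = √(20² + 0²) ≈ 20, ∠N ≈ 0.00°
|D| = √(250² + 25²) ≈ 251.25, ∠D ≈ 5.71°
∠G = 0.00° − 5.71° = -5.71°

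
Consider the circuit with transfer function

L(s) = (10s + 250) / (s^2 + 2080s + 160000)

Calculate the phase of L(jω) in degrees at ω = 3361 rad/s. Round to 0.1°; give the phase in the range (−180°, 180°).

-58.3°

Substitute s = j3361:
Numerator: 10(j3361) + 250 = 250 + j33610
Denominator: (j3361)^2 + 2080(j3361) + 160000 = -11136321 + j6990880
|N| = √(250² + 33610²) ≈ 33611, ∠N ≈ 89.57°
|D| = √(11136321² + 6990880²) ≈ 1.3149e+07, ∠D ≈ 147.88°
∠L = 89.57° − 147.88° = -58.31°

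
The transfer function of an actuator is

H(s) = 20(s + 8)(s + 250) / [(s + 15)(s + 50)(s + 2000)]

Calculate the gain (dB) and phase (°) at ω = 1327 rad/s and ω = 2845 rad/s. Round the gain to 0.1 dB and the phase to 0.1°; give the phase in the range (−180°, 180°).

ω = 1327: -41.4 dB, -41.8°; ω = 2845: -44.8 dB, -58.8°

At s = jω = j1327:
zero (s+8): 8 + j1327 → |·| = √(8²+1327²) = √1760993 ≈ 1327, ∠ = arctan(1327/8) ≈ 89.65°
zero (s+250): 250 + j1327 → |·| = √(250²+1327²) = √1823429 ≈ 1350.3, ∠ = arctan(1327/250) ≈ 79.33°
pole (s+15): 15 + j1327 → |·| = √(15²+1327²) = √1761154 ≈ 1327.1, ∠ = arctan(1327/15) ≈ 89.35°
pole (s+50): 50 + j1327 → |·| = √(50²+1327²) = √1763429 ≈ 1327.9, ∠ = arctan(1327/50) ≈ 87.84°
pole (s+2000): 2000 + j1327 → |·| = √(2000²+1327²) = √5760929 ≈ 2400.2, ∠ = arctan(1327/2000) ≈ 33.56°
|H| = 20 · 1.7918e+06 / 4.2298e+09 ≈ 0.0084723
Gain = 20 log₁₀(0.0084723) ≈ -41.44 dB
∠H = 168.98° − 210.75° = -41.77°

At s = jω = j2845:
zero (s+8): 8 + j2845 → |·| = √(8²+2845²) = √8094089 ≈ 2845, ∠ = arctan(2845/8) ≈ 89.84°
zero (s+250): 250 + j2845 → |·| = √(250²+2845²) = √8156525 ≈ 2856, ∠ = arctan(2845/250) ≈ 84.98°
pole (s+15): 15 + j2845 → |·| = √(15²+2845²) = √8094250 ≈ 2845, ∠ = arctan(2845/15) ≈ 89.70°
pole (s+50): 50 + j2845 → |·| = √(50²+2845²) = √8096525 ≈ 2845.4, ∠ = arctan(2845/50) ≈ 88.99°
pole (s+2000): 2000 + j2845 → |·| = √(2000²+2845²) = √12094025 ≈ 3477.6, ∠ = arctan(2845/2000) ≈ 54.89°
|H| = 20 · 8.1253e+06 / 2.8152e+10 ≈ 0.0057724
Gain = 20 log₁₀(0.0057724) ≈ -44.77 dB
∠H = 174.82° − 233.58° = -58.76°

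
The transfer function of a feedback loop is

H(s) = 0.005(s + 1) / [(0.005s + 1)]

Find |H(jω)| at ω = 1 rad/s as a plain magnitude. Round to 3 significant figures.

At ω = 1 rad/s:
zero (1 + j1·1) = 1 + j1 → |·| ≈ 1.4142, ∠ ≈ 45.00°
pole (1 + j1·0.005) = 1 + j0.005 → |·| ≈ 1, ∠ ≈ 0.29°
|H| = 0.005 · 1.4142 / (1) ≈ 0.007071

0.00707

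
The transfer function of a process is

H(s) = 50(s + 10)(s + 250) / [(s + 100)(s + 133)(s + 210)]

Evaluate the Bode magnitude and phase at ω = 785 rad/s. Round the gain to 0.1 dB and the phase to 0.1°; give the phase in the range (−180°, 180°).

At s = jω = j785:
zero (s+10): 10 + j785 → |·| = √(10²+785²) = √616325 ≈ 785.06, ∠ = arctan(785/10) ≈ 89.27°
zero (s+250): 250 + j785 → |·| = √(250²+785²) = √678725 ≈ 823.85, ∠ = arctan(785/250) ≈ 72.33°
pole (s+100): 100 + j785 → |·| = √(100²+785²) = √626225 ≈ 791.34, ∠ = arctan(785/100) ≈ 82.74°
pole (s+133): 133 + j785 → |·| = √(133²+785²) = √633914 ≈ 796.19, ∠ = arctan(785/133) ≈ 80.38°
pole (s+210): 210 + j785 → |·| = √(210²+785²) = √660325 ≈ 812.6, ∠ = arctan(785/210) ≈ 75.02°
|H| = 50 · 6.4677e+05 / 5.1198e+08 ≈ 0.063164
Gain = 20 log₁₀(0.063164) ≈ -23.99 dB
∠H = 161.60° − 238.14° = -76.54°

-24.0 dB, -76.5°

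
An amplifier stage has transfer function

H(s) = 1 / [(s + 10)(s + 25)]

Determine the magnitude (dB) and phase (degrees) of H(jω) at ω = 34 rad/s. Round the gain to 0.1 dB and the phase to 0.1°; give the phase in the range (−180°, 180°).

-63.5 dB, -127.3°

At s = jω = j34:
pole (s+10): 10 + j34 → |·| = √(10²+34²) = √1256 ≈ 35.44, ∠ = arctan(34/10) ≈ 73.61°
pole (s+25): 25 + j34 → |·| = √(25²+34²) = √1781 ≈ 42.202, ∠ = arctan(34/25) ≈ 53.67°
|H| = 1 / 1495.6 ≈ 0.00066863
Gain = 20 log₁₀(0.00066863) ≈ -63.50 dB
∠H = 0.00° − 127.28° = -127.28°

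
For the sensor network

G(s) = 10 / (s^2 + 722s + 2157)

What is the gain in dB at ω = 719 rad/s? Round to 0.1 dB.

Substitute s = j719:
Numerator: 10 = 10 + j0
Denominator: (j719)^2 + 722(j719) + 2157 = -514804 + j519118
|N| = √(10² + 0²) ≈ 10, ∠N ≈ 0.00°
|D| = √(514804² + 519118²) ≈ 7.311e+05, ∠D ≈ 134.76°
|G| = 10 / 7.311e+05 ≈ 1.3678e-05
Gain = 20 log₁₀(1.3678e-05) ≈ -97.28 dB

-97.3 dB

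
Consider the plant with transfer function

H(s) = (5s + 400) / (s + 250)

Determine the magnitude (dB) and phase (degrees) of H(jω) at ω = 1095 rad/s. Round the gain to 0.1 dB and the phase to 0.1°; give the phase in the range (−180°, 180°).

Substitute s = j1095:
Numerator: 5(j1095) + 400 = 400 + j5475
Denominator: (j1095) + 250 = 250 + j1095
|N| = √(400² + 5475²) ≈ 5489.6, ∠N ≈ 85.82°
|D| = √(250² + 1095²) ≈ 1123.2, ∠D ≈ 77.14°
|H| = 5489.6 / 1123.2 ≈ 4.8875
Gain = 20 log₁₀(4.8875) ≈ 13.78 dB
∠H = 85.82° − 77.14° = 8.68°

13.8 dB, 8.7°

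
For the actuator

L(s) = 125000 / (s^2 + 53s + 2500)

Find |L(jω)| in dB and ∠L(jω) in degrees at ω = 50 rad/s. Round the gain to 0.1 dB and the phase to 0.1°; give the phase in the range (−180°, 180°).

At s = jω = j50:
quadratic: (j50)² + 53·j50 + 2500 = 0 + j2650 → |·| ≈ 2650, ∠ ≈ 90.00°
|L| = 125000 / 2650 ≈ 47.17
Gain = 20 log₁₀(47.17) ≈ 33.47 dB
∠L = 0.00° − 90.00° = -90.00°

33.5 dB, -90.0°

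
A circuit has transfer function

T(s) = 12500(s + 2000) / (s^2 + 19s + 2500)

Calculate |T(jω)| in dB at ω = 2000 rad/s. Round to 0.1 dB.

At s = jω = j2000:
zero (s+2000): 2000 + j2000 → |·| = √(2000²+2000²) = √8000000 ≈ 2828.4, ∠ = arctan(2000/2000) ≈ 45.00°
quadratic: (j2000)² + 19·j2000 + 2500 = -3997500 + j38000 → |·| ≈ 3.9977e+06, ∠ ≈ 179.46°
|T| = 12500 · 2828.4 / 3.9977e+06 ≈ 8.8438
Gain = 20 log₁₀(8.8438) ≈ 18.93 dB

18.9 dB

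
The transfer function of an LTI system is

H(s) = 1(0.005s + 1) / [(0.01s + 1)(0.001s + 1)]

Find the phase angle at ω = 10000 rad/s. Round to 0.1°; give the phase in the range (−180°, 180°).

At ω = 10000 rad/s:
zero (1 + j10000·0.005) = 1 + j50 → |·| ≈ 50.01, ∠ ≈ 88.85°
pole (1 + j10000·0.01) = 1 + j100 → |·| ≈ 100, ∠ ≈ 89.43°
pole (1 + j10000·0.001) = 1 + j10 → |·| ≈ 10.05, ∠ ≈ 84.29°
∠H = (88.85°) − (89.43° + 84.29°) = -84.87°

-84.9°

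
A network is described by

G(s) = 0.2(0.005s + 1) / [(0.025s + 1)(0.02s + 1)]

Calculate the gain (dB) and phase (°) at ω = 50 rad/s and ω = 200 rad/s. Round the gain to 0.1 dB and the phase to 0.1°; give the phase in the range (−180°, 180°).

At ω = 50 rad/s:
zero (1 + j50·0.005) = 1 + j0.25 → |·| ≈ 1.0308, ∠ ≈ 14.04°
pole (1 + j50·0.025) = 1 + j1.25 → |·| ≈ 1.6008, ∠ ≈ 51.34°
pole (1 + j50·0.02) = 1 + j1 → |·| ≈ 1.4142, ∠ ≈ 45.00°
|G| = 0.2 · 1.0308 / (1.6008 · 1.4142) ≈ 0.091066
Gain = 20 log₁₀(0.091066) ≈ -20.81 dB
∠G = (14.04°) − (51.34° + 45.00°) = -82.30°

At ω = 200 rad/s:
zero (1 + j200·0.005) = 1 + j1 → |·| ≈ 1.4142, ∠ ≈ 45.00°
pole (1 + j200·0.025) = 1 + j5 → |·| ≈ 5.099, ∠ ≈ 78.69°
pole (1 + j200·0.02) = 1 + j4 → |·| ≈ 4.1231, ∠ ≈ 75.96°
|G| = 0.2 · 1.4142 / (5.099 · 4.1231) ≈ 0.013453
Gain = 20 log₁₀(0.013453) ≈ -37.42 dB
∠G = (45.00°) − (78.69° + 75.96°) = -109.65°

ω = 50: -20.8 dB, -82.3°; ω = 200: -37.4 dB, -109.7°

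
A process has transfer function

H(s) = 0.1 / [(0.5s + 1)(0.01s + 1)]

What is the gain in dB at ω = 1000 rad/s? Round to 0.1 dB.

At ω = 1000 rad/s:
pole (1 + j1000·0.5) = 1 + j500 → |·| ≈ 500, ∠ ≈ 89.89°
pole (1 + j1000·0.01) = 1 + j10 → |·| ≈ 10.05, ∠ ≈ 84.29°
|H| = 0.1 · 1 / (500 · 10.05) ≈ 1.99e-05
Gain = 20 log₁₀(1.99e-05) ≈ -94.02 dB

-94.0 dB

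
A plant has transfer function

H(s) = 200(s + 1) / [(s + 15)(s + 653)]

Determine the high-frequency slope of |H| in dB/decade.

-20 dB/decade

Each pole contributes −20 dB/decade at high frequency; each zero contributes +20 dB/decade.
Net: 1 zero(s) − 2 pole(s) → -20 dB/decade.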